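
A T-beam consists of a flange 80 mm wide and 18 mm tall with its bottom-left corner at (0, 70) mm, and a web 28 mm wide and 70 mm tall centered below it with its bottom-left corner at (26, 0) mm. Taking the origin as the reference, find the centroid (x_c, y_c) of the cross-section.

x_c = 40.00 mm, y_c = 53.64 mm

web: A = 28 × 70 = 1960.00, centroid at (40.00, 35.00).
flange: A = 80 × 18 = 1440.00, centroid at (40.00, 79.00).
ΣA = 3400.00 mm², ΣAx_c = 136000.00 mm³, ΣAy_c = 182360.00 mm³.
x_c = 136000.00/3400.00 = 40.00 mm; y_c = 182360.00/3400.00 = 53.64 mm.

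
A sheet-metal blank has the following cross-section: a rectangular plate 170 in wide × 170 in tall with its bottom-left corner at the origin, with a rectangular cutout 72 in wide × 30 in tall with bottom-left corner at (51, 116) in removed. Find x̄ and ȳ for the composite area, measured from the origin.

x̄ = 84.84 in, ȳ = 81.28 in

plate: A = 170 × 170 = 28900.00, centroid at (85.00, 85.00).
hole: A = −(72 × 30) = -2160.00, centroid at (87.00, 131.00).
ΣA = 26740.00 in²
ΣAx̄ = (28900.00)(85.00) + (-2160.00)(87.00) = 2268580.00 in³
ΣAȳ = (28900.00)(85.00) + (-2160.00)(131.00) = 2173540.00 in³
x̄ = 2268580.00 / 26740.00 = 84.84 in
ȳ = 2173540.00 / 26740.00 = 81.28 in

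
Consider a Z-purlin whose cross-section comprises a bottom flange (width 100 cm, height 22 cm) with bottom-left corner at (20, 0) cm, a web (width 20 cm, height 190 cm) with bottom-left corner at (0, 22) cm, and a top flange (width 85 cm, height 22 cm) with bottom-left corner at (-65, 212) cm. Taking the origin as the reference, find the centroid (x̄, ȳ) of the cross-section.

x̄ = 19.05 cm, ȳ = 112.56 cm

bottom flange: A = 100 × 22 = 2200.00, centroid at (70.00, 11.00).
web: A = 20 × 190 = 3800.00, centroid at (10.00, 117.00).
top flange: A = 85 × 22 = 1870.00, centroid at (-22.50, 223.00).
ΣA = 7870.00 cm², ΣAx̄ = 149925.00 cm³, ΣAȳ = 885810.00 cm³.
x̄ = 149925.00/7870.00 = 19.05 cm; ȳ = 885810.00/7870.00 = 112.56 cm.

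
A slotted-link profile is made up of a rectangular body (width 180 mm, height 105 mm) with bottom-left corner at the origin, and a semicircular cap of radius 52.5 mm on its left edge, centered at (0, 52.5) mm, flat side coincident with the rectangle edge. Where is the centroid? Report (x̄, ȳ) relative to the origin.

Part | A | x̄ᵢ | ȳᵢ | A·x̄ᵢ | A·ȳᵢ
rectangular body | 18900.00 | 90.00 | 52.50 | 1701000.00 | 992250.00
semicircular end | 4329.51 | -22.28 | 52.50 | -96468.75 | 227299.14
Σ | 23229.51 |  |  | 1604531.25 | 1219549.14
x̄ = 1604531.25 / 23229.51 = 69.07 mm
ȳ = 1219549.14 / 23229.51 = 52.50 mm

x̄ = 69.07 mm, ȳ = 52.50 mm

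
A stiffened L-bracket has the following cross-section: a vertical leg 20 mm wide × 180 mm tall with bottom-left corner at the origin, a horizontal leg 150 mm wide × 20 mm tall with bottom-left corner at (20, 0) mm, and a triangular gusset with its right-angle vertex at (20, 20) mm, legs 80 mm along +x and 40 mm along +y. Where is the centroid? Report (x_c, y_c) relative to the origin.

x_c = 48.25 mm, y_c = 49.67 mm

vertical leg: A = 20 × 180 = 3600.00, centroid at (10.00, 90.00).
horizontal leg: A = 150 × 20 = 3000.00, centroid at (95.00, 10.00).
gusset: A = ½·80·40 = 1600.00, centroid at (46.67, 33.33).
ΣA = 8200.00 mm²
ΣAx_c = (3600.00)(10.00) + (3000.00)(95.00) + (1600.00)(46.67) = 395666.67 mm³
ΣAy_c = (3600.00)(90.00) + (3000.00)(10.00) + (1600.00)(33.33) = 407333.33 mm³
x_c = 395666.67 / 8200.00 = 48.25 mm
y_c = 407333.33 / 8200.00 = 49.67 mm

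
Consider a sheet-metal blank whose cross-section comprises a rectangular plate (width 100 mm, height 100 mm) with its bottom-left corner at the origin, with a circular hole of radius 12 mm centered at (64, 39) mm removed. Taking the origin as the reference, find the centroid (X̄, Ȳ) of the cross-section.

Part | A | x̄ᵢ | ȳᵢ | A·x̄ᵢ | A·ȳᵢ
plate | 10000.00 | 50.00 | 50.00 | 500000.00 | 500000.00
hole | -452.39 | 64.00 | 39.00 | -28952.92 | -17643.18
Σ | 9547.61 |  |  | 471047.08 | 482356.82
X̄ = 471047.08 / 9547.61 = 49.34 mm
Ȳ = 482356.82 / 9547.61 = 50.52 mm

X̄ = 49.34 mm, Ȳ = 50.52 mm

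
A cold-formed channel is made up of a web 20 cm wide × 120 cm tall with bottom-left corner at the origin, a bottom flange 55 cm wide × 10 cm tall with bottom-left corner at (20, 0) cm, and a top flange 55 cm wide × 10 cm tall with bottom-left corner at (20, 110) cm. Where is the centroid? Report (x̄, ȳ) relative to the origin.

x̄ = 21.79 cm, ȳ = 60.00 cm

Part | A | x̄ᵢ | ȳᵢ | A·x̄ᵢ | A·ȳᵢ
web | 2400.00 | 10.00 | 60.00 | 24000.00 | 144000.00
bottom flange | 550.00 | 47.50 | 5.00 | 26125.00 | 2750.00
top flange | 550.00 | 47.50 | 115.00 | 26125.00 | 63250.00
Σ | 3500.00 |  |  | 76250.00 | 210000.00
x̄ = 76250.00 / 3500.00 = 21.79 cm
ȳ = 210000.00 / 3500.00 = 60.00 cm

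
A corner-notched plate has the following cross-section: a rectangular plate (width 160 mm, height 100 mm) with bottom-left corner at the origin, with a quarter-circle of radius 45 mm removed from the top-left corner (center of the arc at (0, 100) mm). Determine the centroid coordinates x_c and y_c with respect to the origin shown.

x_c = 86.72 mm, y_c = 46.59 mm

plate: A = 160 × 100 = 16000.00, centroid at (80.00, 50.00).
removed quarter-circle: A = −¼π·45² = -1590.43, centroid at (19.10, 80.90).
ΣA = 14409.57 mm², ΣAx_c = 1249625.00 mm³, ΣAy_c = 671331.87 mm³.
x_c = 1249625.00/14409.57 = 86.72 mm; y_c = 671331.87/14409.57 = 46.59 mm.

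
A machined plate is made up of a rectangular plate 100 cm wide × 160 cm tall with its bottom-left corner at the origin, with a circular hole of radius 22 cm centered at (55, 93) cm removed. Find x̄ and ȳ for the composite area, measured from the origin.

x̄ = 49.47 cm, ȳ = 78.63 cm

plate: A = 100 × 160 = 16000.00, centroid at (50.00, 80.00).
hole: A = −π·22² = -1520.53, centroid at (55.00, 93.00).
ΣA = 14479.47 cm²
ΣAx̄ = (16000.00)(50.00) + (-1520.53)(55.00) = 716370.80 cm³
ΣAȳ = (16000.00)(80.00) + (-1520.53)(93.00) = 1138590.63 cm³
x̄ = 716370.80 / 14479.47 = 49.47 cm
ȳ = 1138590.63 / 14479.47 = 78.63 cm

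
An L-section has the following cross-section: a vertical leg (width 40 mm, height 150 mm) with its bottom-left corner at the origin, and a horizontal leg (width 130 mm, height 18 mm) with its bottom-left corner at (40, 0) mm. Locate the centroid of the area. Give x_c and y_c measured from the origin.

x_c = 43.85 mm, y_c = 56.48 mm

vertical leg: A = 40 × 150 = 6000.00, centroid at (20.00, 75.00).
horizontal leg: A = 130 × 18 = 2340.00, centroid at (105.00, 9.00).
ΣA = 8340.00 mm²
ΣAx_c = (6000.00)(20.00) + (2340.00)(105.00) = 365700.00 mm³
ΣAy_c = (6000.00)(75.00) + (2340.00)(9.00) = 471060.00 mm³
x_c = 365700.00 / 8340.00 = 43.85 mm
y_c = 471060.00 / 8340.00 = 56.48 mm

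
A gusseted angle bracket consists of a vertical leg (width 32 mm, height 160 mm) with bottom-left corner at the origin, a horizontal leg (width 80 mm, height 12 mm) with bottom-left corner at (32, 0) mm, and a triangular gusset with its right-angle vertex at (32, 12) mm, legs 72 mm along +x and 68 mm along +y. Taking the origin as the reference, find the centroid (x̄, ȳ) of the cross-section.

x̄ = 33.79 mm, ȳ = 58.66 mm

Part | A | x̄ᵢ | ȳᵢ | A·x̄ᵢ | A·ȳᵢ
vertical leg | 5120.00 | 16.00 | 80.00 | 81920.00 | 409600.00
horizontal leg | 960.00 | 72.00 | 6.00 | 69120.00 | 5760.00
gusset | 2448.00 | 56.00 | 34.67 | 137088.00 | 84864.00
Σ | 8528.00 |  |  | 288128.00 | 500224.00
x̄ = 288128.00 / 8528.00 = 33.79 mm
ȳ = 500224.00 / 8528.00 = 58.66 mm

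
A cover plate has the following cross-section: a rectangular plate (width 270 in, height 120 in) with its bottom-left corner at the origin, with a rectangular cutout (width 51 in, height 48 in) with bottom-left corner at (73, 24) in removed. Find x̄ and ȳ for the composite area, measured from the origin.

x̄ = 137.98 in, ȳ = 60.98 in

plate: A = 270 × 120 = 32400.00, centroid at (135.00, 60.00).
hole: A = −(51 × 48) = -2448.00, centroid at (98.50, 48.00).
ΣA = 29952.00 in²
ΣAx̄ = (32400.00)(135.00) + (-2448.00)(98.50) = 4132872.00 in³
ΣAȳ = (32400.00)(60.00) + (-2448.00)(48.00) = 1826496.00 in³
x̄ = 4132872.00 / 29952.00 = 137.98 in
ȳ = 1826496.00 / 29952.00 = 60.98 in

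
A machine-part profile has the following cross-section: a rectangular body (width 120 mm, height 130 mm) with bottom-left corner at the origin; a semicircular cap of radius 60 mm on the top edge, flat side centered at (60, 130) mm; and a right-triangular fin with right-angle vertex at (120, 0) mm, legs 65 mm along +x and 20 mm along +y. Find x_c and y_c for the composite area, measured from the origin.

x_c = 62.42 mm, y_c = 86.62 mm

Part | A | x̄ᵢ | ȳᵢ | A·x̄ᵢ | A·ȳᵢ
rectangular body | 15600.00 | 60.00 | 65.00 | 936000.00 | 1014000.00
semicircular top | 5654.87 | 60.00 | 155.46 | 339292.01 | 879132.68
triangular fin | 650.00 | 141.67 | 6.67 | 92083.33 | 4333.33
Σ | 21904.87 |  |  | 1367375.34 | 1897466.01
x_c = 1367375.34 / 21904.87 = 62.42 mm
y_c = 1897466.01 / 21904.87 = 86.62 mm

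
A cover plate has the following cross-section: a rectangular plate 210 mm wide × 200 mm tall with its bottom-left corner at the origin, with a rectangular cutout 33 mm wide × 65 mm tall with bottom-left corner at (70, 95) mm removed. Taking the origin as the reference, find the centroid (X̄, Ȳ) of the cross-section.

Part | A | x̄ᵢ | ȳᵢ | A·x̄ᵢ | A·ȳᵢ
plate | 42000.00 | 105.00 | 100.00 | 4410000.00 | 4200000.00
hole | -2145.00 | 86.50 | 127.50 | -185542.50 | -273487.50
Σ | 39855.00 |  |  | 4224457.50 | 3926512.50
X̄ = 4224457.50 / 39855.00 = 106.00 mm
Ȳ = 3926512.50 / 39855.00 = 98.52 mm

X̄ = 106.00 mm, Ȳ = 98.52 mm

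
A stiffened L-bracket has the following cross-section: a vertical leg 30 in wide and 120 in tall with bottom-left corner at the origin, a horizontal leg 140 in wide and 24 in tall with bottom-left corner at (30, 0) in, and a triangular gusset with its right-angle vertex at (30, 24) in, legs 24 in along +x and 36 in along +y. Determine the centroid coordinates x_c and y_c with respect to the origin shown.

x_c = 54.98 in, y_c = 36.78 in

vertical leg: A = 30 × 120 = 3600.00, centroid at (15.00, 60.00).
horizontal leg: A = 140 × 24 = 3360.00, centroid at (100.00, 12.00).
gusset: A = ½·24·36 = 432.00, centroid at (38.00, 36.00).
ΣA = 7392.00 in², ΣAx_c = 406416.00 in³, ΣAy_c = 271872.00 in³.
x_c = 406416.00/7392.00 = 54.98 in; y_c = 271872.00/7392.00 = 36.78 in.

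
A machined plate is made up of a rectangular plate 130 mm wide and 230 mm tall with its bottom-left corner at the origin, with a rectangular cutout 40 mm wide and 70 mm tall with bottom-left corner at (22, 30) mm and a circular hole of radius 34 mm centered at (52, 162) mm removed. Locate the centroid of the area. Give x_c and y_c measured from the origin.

x_c = 69.76 mm, y_c = 113.69 mm

plate: A = 130 × 230 = 29900.00, centroid at (65.00, 115.00).
hole 1: A = −(40 × 70) = -2800.00, centroid at (42.00, 65.00).
hole 2: A = −π·34² = -3631.68, centroid at (52.00, 162.00).
ΣA = 23468.32 mm², ΣAx_c = 1637052.58 mm³, ΣAy_c = 2668167.66 mm³.
x_c = 1637052.58/23468.32 = 69.76 mm; y_c = 2668167.66/23468.32 = 113.69 mm.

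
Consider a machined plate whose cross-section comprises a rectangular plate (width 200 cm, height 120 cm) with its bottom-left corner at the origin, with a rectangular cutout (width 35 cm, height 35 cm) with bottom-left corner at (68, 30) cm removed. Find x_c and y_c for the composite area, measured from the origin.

Part | A | x̄ᵢ | ȳᵢ | A·x̄ᵢ | A·ȳᵢ
plate | 24000.00 | 100.00 | 60.00 | 2400000.00 | 1440000.00
hole | -1225.00 | 85.50 | 47.50 | -104737.50 | -58187.50
Σ | 22775.00 |  |  | 2295262.50 | 1381812.50
x_c = 2295262.50 / 22775.00 = 100.78 cm
y_c = 1381812.50 / 22775.00 = 60.67 cm

x_c = 100.78 cm, y_c = 60.67 cm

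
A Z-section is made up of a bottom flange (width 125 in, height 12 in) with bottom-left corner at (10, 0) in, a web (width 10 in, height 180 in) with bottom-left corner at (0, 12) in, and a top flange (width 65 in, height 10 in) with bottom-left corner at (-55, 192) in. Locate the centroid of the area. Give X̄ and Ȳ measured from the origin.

bottom flange: A = 125 × 12 = 1500.00, centroid at (72.50, 6.00).
web: A = 10 × 180 = 1800.00, centroid at (5.00, 102.00).
top flange: A = 65 × 10 = 650.00, centroid at (-22.50, 197.00).
ΣA = 3950.00 in²
ΣAX̄ = (1500.00)(72.50) + (1800.00)(5.00) + (650.00)(-22.50) = 103125.00 in³
ΣAȲ = (1500.00)(6.00) + (1800.00)(102.00) + (650.00)(197.00) = 320650.00 in³
X̄ = 103125.00 / 3950.00 = 26.11 in
Ȳ = 320650.00 / 3950.00 = 81.18 in

X̄ = 26.11 in, Ȳ = 81.18 in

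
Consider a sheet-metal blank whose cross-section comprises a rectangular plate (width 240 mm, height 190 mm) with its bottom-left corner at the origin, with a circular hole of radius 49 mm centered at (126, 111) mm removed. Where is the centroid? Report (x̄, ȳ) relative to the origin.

x̄ = 118.81 mm, ȳ = 91.83 mm

Part | A | x̄ᵢ | ȳᵢ | A·x̄ᵢ | A·ȳᵢ
plate | 45600.00 | 120.00 | 95.00 | 5472000.00 | 4332000.00
hole | -7542.96 | 126.00 | 111.00 | -950413.46 | -837269.00
Σ | 38057.04 |  |  | 4521586.54 | 3494731.00
x̄ = 4521586.54 / 38057.04 = 118.81 mm
ȳ = 3494731.00 / 38057.04 = 91.83 mm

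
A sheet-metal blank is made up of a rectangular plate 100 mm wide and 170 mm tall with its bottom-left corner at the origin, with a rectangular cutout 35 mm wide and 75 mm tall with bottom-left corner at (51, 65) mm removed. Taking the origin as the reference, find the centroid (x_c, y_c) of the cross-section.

plate: A = 100 × 170 = 17000.00, centroid at (50.00, 85.00).
hole: A = −(35 × 75) = -2625.00, centroid at (68.50, 102.50).
ΣA = 14375.00 mm²
ΣAx_c = (17000.00)(50.00) + (-2625.00)(68.50) = 670187.50 mm³
ΣAy_c = (17000.00)(85.00) + (-2625.00)(102.50) = 1175937.50 mm³
x_c = 670187.50 / 14375.00 = 46.62 mm
y_c = 1175937.50 / 14375.00 = 81.80 mm

x_c = 46.62 mm, y_c = 81.80 mm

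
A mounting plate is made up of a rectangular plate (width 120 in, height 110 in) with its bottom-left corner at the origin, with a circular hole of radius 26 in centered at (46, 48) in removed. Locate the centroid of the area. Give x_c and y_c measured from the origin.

plate: A = 120 × 110 = 13200.00, centroid at (60.00, 55.00).
hole: A = −π·26² = -2123.72, centroid at (46.00, 48.00).
ΣA = 11076.28 in²
ΣAx_c = (13200.00)(60.00) + (-2123.72)(46.00) = 694309.03 in³
ΣAy_c = (13200.00)(55.00) + (-2123.72)(48.00) = 624061.60 in³
x_c = 694309.03 / 11076.28 = 62.68 in
y_c = 624061.60 / 11076.28 = 56.34 in

x_c = 62.68 in, y_c = 56.34 in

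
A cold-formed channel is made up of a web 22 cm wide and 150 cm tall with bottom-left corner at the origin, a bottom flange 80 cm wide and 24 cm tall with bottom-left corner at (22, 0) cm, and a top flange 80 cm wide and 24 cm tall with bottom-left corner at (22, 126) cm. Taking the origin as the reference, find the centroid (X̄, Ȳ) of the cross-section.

web: A = 22 × 150 = 3300.00, centroid at (11.00, 75.00).
bottom flange: A = 80 × 24 = 1920.00, centroid at (62.00, 12.00).
top flange: A = 80 × 24 = 1920.00, centroid at (62.00, 138.00).
ΣA = 7140.00 cm²
ΣAX̄ = (3300.00)(11.00) + (1920.00)(62.00) + (1920.00)(62.00) = 274380.00 cm³
ΣAȲ = (3300.00)(75.00) + (1920.00)(12.00) + (1920.00)(138.00) = 535500.00 cm³
X̄ = 274380.00 / 7140.00 = 38.43 cm
Ȳ = 535500.00 / 7140.00 = 75.00 cm

X̄ = 38.43 cm, Ȳ = 75.00 cm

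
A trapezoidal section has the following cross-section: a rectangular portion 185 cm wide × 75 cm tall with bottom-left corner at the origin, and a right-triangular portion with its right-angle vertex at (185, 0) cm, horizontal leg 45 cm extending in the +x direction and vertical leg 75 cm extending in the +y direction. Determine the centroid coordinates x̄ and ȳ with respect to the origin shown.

rectangular portion: A = 185 × 75 = 13875.00, centroid at (92.50, 37.50).
triangular portion: A = ½·45·75 = 1687.50, centroid at (200.00, 25.00).
ΣA = 15562.50 cm²
ΣAx̄ = (13875.00)(92.50) + (1687.50)(200.00) = 1620937.50 cm³
ΣAȳ = (13875.00)(37.50) + (1687.50)(25.00) = 562500.00 cm³
x̄ = 1620937.50 / 15562.50 = 104.16 cm
ȳ = 562500.00 / 15562.50 = 36.14 cm

x̄ = 104.16 cm, ȳ = 36.14 cm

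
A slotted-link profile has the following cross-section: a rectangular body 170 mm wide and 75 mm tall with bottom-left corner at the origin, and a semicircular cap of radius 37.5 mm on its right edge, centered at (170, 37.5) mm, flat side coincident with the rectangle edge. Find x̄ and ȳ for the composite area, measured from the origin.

x̄ = 99.90 mm, ȳ = 37.50 mm

rectangular body: A = 170 × 75 = 12750.00, centroid at (85.00, 37.50).
semicircular end: A = ½π·37.5² = 2208.93, centroid at (185.92, 37.50).
ΣA = 14958.93 mm²
ΣAx̄ = (12750.00)(85.00) + (2208.93)(185.92) = 1494424.75 mm³
ΣAȳ = (12750.00)(37.50) + (2208.93)(37.50) = 560959.96 mm³
x̄ = 1494424.75 / 14958.93 = 99.90 mm
ȳ = 560959.96 / 14958.93 = 37.50 mm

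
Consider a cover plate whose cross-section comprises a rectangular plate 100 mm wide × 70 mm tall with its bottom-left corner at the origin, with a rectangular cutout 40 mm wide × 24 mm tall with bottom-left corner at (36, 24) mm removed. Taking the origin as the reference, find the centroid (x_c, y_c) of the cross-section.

x_c = 49.05 mm, y_c = 34.84 mm

plate: A = 100 × 70 = 7000.00, centroid at (50.00, 35.00).
hole: A = −(40 × 24) = -960.00, centroid at (56.00, 36.00).
ΣA = 6040.00 mm²
ΣAx_c = (7000.00)(50.00) + (-960.00)(56.00) = 296240.00 mm³
ΣAy_c = (7000.00)(35.00) + (-960.00)(36.00) = 210440.00 mm³
x_c = 296240.00 / 6040.00 = 49.05 mm
y_c = 210440.00 / 6040.00 = 34.84 mm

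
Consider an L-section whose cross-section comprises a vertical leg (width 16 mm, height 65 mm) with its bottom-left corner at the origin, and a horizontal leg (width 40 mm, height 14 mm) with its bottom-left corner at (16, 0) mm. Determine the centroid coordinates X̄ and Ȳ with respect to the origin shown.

vertical leg: A = 16 × 65 = 1040.00, centroid at (8.00, 32.50).
horizontal leg: A = 40 × 14 = 560.00, centroid at (36.00, 7.00).
ΣA = 1600.00 mm², ΣAX̄ = 28480.00 mm³, ΣAȲ = 37720.00 mm³.
X̄ = 28480.00/1600.00 = 17.80 mm; Ȳ = 37720.00/1600.00 = 23.57 mm.

X̄ = 17.80 mm, Ȳ = 23.57 mm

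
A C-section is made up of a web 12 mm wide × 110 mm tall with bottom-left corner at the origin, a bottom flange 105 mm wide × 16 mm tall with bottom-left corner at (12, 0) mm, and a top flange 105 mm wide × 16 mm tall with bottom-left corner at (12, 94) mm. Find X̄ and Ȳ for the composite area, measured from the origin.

X̄ = 48.00 mm, Ȳ = 55.00 mm

Part | A | x̄ᵢ | ȳᵢ | A·x̄ᵢ | A·ȳᵢ
web | 1320.00 | 6.00 | 55.00 | 7920.00 | 72600.00
bottom flange | 1680.00 | 64.50 | 8.00 | 108360.00 | 13440.00
top flange | 1680.00 | 64.50 | 102.00 | 108360.00 | 171360.00
Σ | 4680.00 |  |  | 224640.00 | 257400.00
X̄ = 224640.00 / 4680.00 = 48.00 mm
Ȳ = 257400.00 / 4680.00 = 55.00 mm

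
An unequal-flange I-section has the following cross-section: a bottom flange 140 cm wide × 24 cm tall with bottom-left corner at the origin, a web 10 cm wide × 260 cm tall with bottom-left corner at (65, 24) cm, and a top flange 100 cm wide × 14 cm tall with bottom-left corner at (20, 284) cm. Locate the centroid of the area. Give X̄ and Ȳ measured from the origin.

bottom flange: A = 140 × 24 = 3360.00, centroid at (70.00, 12.00).
web: A = 10 × 260 = 2600.00, centroid at (70.00, 154.00).
top flange: A = 100 × 14 = 1400.00, centroid at (70.00, 291.00).
ΣA = 7360.00 cm²
ΣAX̄ = (3360.00)(70.00) + (2600.00)(70.00) + (1400.00)(70.00) = 515200.00 cm³
ΣAȲ = (3360.00)(12.00) + (2600.00)(154.00) + (1400.00)(291.00) = 848120.00 cm³
X̄ = 515200.00 / 7360.00 = 70.00 cm
Ȳ = 848120.00 / 7360.00 = 115.23 cm

X̄ = 70.00 cm, Ȳ = 115.23 cm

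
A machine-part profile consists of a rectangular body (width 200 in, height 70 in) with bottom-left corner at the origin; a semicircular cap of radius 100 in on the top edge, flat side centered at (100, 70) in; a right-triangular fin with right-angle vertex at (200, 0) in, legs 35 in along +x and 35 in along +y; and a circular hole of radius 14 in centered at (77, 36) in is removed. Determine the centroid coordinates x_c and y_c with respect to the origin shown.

rectangular body: A = 200 × 70 = 14000.00, centroid at (100.00, 35.00).
semicircular top: A = ½π·100² = 15707.96, centroid at (100.00, 112.44).
triangular fin: A = ½·35·35 = 612.50, centroid at (211.67, 11.67).
hole: A = −π·14² = -615.75, centroid at (77.00, 36.00).
ΣA = 29704.71 in², ΣAx_c = 3053029.24 in³, ΣAy_c = 2241202.85 in³.
x_c = 3053029.24/29704.71 = 102.78 in; y_c = 2241202.85/29704.71 = 75.45 in.

x_c = 102.78 in, y_c = 75.45 in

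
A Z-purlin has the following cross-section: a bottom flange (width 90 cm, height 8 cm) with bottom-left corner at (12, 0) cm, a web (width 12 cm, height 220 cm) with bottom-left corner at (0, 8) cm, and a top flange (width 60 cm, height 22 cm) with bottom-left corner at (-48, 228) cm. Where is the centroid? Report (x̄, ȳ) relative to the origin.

Part | A | x̄ᵢ | ȳᵢ | A·x̄ᵢ | A·ȳᵢ
bottom flange | 720.00 | 57.00 | 4.00 | 41040.00 | 2880.00
web | 2640.00 | 6.00 | 118.00 | 15840.00 | 311520.00
top flange | 1320.00 | -18.00 | 239.00 | -23760.00 | 315480.00
Σ | 4680.00 |  |  | 33120.00 | 629880.00
x̄ = 33120.00 / 4680.00 = 7.08 cm
ȳ = 629880.00 / 4680.00 = 134.59 cm

x̄ = 7.08 cm, ȳ = 134.59 cm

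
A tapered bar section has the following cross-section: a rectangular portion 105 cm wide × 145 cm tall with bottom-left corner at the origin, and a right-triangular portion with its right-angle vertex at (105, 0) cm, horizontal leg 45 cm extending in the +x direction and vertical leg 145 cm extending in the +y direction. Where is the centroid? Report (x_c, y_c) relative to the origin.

Part | A | x̄ᵢ | ȳᵢ | A·x̄ᵢ | A·ȳᵢ
rectangular portion | 15225.00 | 52.50 | 72.50 | 799312.50 | 1103812.50
triangular portion | 3262.50 | 120.00 | 48.33 | 391500.00 | 157687.50
Σ | 18487.50 |  |  | 1190812.50 | 1261500.00
x_c = 1190812.50 / 18487.50 = 64.41 cm
y_c = 1261500.00 / 18487.50 = 68.24 cm

x_c = 64.41 cm, y_c = 68.24 cm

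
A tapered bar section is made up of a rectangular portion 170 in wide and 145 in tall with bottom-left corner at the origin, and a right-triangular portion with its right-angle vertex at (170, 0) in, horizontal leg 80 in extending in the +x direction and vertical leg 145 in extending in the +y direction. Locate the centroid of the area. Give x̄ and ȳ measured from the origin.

x̄ = 106.27 in, ȳ = 67.90 in

rectangular portion: A = 170 × 145 = 24650.00, centroid at (85.00, 72.50).
triangular portion: A = ½·80·145 = 5800.00, centroid at (196.67, 48.33).
ΣA = 30450.00 in², ΣAx̄ = 3235916.67 in³, ΣAȳ = 2067458.33 in³.
x̄ = 3235916.67/30450.00 = 106.27 in; ȳ = 2067458.33/30450.00 = 67.90 in.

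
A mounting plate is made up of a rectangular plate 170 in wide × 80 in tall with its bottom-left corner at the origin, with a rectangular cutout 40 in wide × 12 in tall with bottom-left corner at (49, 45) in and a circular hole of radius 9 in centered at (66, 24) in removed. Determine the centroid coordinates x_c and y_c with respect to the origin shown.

x_c = 85.97 in, y_c = 39.91 in

plate: A = 170 × 80 = 13600.00, centroid at (85.00, 40.00).
hole 1: A = −(40 × 12) = -480.00, centroid at (69.00, 51.00).
hole 2: A = −π·9² = -254.47, centroid at (66.00, 24.00).
ΣA = 12865.53 in², ΣAx_c = 1106085.05 in³, ΣAy_c = 513412.74 in³.
x_c = 1106085.05/12865.53 = 85.97 in; y_c = 513412.74/12865.53 = 39.91 in.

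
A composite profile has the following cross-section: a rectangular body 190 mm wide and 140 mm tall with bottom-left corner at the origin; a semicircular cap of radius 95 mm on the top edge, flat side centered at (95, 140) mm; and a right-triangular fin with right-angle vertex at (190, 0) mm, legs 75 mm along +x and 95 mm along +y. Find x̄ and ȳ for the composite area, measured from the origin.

x̄ = 104.64 mm, ȳ = 102.19 mm

Part | A | x̄ᵢ | ȳᵢ | A·x̄ᵢ | A·ȳᵢ
rectangular body | 26600.00 | 95.00 | 70.00 | 2527000.00 | 1862000.00
semicircular top | 14176.44 | 95.00 | 180.32 | 1346761.50 | 2556284.49
triangular fin | 3562.50 | 215.00 | 31.67 | 765937.50 | 112812.50
Σ | 44338.94 |  |  | 4639699.00 | 4531096.99
x̄ = 4639699.00 / 44338.94 = 104.64 mm
ȳ = 4531096.99 / 44338.94 = 102.19 mm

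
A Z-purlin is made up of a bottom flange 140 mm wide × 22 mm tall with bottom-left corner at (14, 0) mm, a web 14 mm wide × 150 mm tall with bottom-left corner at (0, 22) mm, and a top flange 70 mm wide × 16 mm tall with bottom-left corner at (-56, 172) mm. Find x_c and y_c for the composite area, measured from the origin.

bottom flange: A = 140 × 22 = 3080.00, centroid at (84.00, 11.00).
web: A = 14 × 150 = 2100.00, centroid at (7.00, 97.00).
top flange: A = 70 × 16 = 1120.00, centroid at (-21.00, 180.00).
ΣA = 6300.00 mm², ΣAx_c = 249900.00 mm³, ΣAy_c = 439180.00 mm³.
x_c = 249900.00/6300.00 = 39.67 mm; y_c = 439180.00/6300.00 = 69.71 mm.

x_c = 39.67 mm, y_c = 69.71 mm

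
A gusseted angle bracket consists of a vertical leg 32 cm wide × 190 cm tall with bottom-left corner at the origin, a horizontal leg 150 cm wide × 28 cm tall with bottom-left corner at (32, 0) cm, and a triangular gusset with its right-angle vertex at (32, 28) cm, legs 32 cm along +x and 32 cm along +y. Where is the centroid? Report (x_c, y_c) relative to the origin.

vertical leg: A = 32 × 190 = 6080.00, centroid at (16.00, 95.00).
horizontal leg: A = 150 × 28 = 4200.00, centroid at (107.00, 14.00).
gusset: A = ½·32·32 = 512.00, centroid at (42.67, 38.67).
ΣA = 10792.00 cm², ΣAx_c = 568525.33 cm³, ΣAy_c = 656197.33 cm³.
x_c = 568525.33/10792.00 = 52.68 cm; y_c = 656197.33/10792.00 = 60.80 cm.

x_c = 52.68 cm, y_c = 60.80 cm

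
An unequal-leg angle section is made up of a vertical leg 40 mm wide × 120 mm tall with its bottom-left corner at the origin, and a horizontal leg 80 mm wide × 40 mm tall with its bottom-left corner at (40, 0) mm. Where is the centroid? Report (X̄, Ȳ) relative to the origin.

vertical leg: A = 40 × 120 = 4800.00, centroid at (20.00, 60.00).
horizontal leg: A = 80 × 40 = 3200.00, centroid at (80.00, 20.00).
ΣA = 8000.00 mm²
ΣAX̄ = (4800.00)(20.00) + (3200.00)(80.00) = 352000.00 mm³
ΣAȲ = (4800.00)(60.00) + (3200.00)(20.00) = 352000.00 mm³
X̄ = 352000.00 / 8000.00 = 44.00 mm
Ȳ = 352000.00 / 8000.00 = 44.00 mm

X̄ = 44.00 mm, Ȳ = 44.00 mm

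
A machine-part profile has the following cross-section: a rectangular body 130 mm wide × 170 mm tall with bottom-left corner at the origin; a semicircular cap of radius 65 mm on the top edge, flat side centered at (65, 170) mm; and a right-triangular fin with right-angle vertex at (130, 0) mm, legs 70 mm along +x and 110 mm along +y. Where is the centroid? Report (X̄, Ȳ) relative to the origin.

rectangular body: A = 130 × 170 = 22100.00, centroid at (65.00, 85.00).
semicircular top: A = ½π·65² = 6636.61, centroid at (65.00, 197.59).
triangular fin: A = ½·70·110 = 3850.00, centroid at (153.33, 36.67).
ΣA = 32586.61 mm², ΣAX̄ = 2458213.27 mm³, ΣAȲ = 3330974.46 mm³.
X̄ = 2458213.27/32586.61 = 75.44 mm; Ȳ = 3330974.46/32586.61 = 102.22 mm.

X̄ = 75.44 mm, Ȳ = 102.22 mm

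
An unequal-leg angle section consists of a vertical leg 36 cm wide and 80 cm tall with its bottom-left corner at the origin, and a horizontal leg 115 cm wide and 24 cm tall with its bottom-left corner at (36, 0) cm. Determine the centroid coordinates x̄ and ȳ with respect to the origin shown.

x̄ = 54.95 cm, ȳ = 26.30 cm

Part | A | x̄ᵢ | ȳᵢ | A·x̄ᵢ | A·ȳᵢ
vertical leg | 2880.00 | 18.00 | 40.00 | 51840.00 | 115200.00
horizontal leg | 2760.00 | 93.50 | 12.00 | 258060.00 | 33120.00
Σ | 5640.00 |  |  | 309900.00 | 148320.00
x̄ = 309900.00 / 5640.00 = 54.95 cm
ȳ = 148320.00 / 5640.00 = 26.30 cm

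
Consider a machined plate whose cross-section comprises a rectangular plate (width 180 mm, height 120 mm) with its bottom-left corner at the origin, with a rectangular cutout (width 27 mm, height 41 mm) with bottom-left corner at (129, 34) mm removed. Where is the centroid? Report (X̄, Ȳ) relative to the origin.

X̄ = 87.16 mm, Ȳ = 60.30 mm

plate: A = 180 × 120 = 21600.00, centroid at (90.00, 60.00).
hole: A = −(27 × 41) = -1107.00, centroid at (142.50, 54.50).
ΣA = 20493.00 mm², ΣAX̄ = 1786252.50 mm³, ΣAȲ = 1235668.50 mm³.
X̄ = 1786252.50/20493.00 = 87.16 mm; Ȳ = 1235668.50/20493.00 = 60.30 mm.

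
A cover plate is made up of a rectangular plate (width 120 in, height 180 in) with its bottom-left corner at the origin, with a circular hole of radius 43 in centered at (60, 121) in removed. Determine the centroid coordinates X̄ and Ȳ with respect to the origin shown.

Part | A | x̄ᵢ | ȳᵢ | A·x̄ᵢ | A·ȳᵢ
plate | 21600.00 | 60.00 | 90.00 | 1296000.00 | 1944000.00
hole | -5808.80 | 60.00 | 121.00 | -348528.29 | -702865.38
Σ | 15791.20 |  |  | 947471.71 | 1241134.62
X̄ = 947471.71 / 15791.20 = 60.00 in
Ȳ = 1241134.62 / 15791.20 = 78.60 in

X̄ = 60.00 in, Ȳ = 78.60 in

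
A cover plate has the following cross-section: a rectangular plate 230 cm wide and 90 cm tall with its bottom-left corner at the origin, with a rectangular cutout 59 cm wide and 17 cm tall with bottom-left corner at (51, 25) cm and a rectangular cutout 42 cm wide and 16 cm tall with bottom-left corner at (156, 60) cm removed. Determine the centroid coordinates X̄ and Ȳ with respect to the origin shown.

plate: A = 230 × 90 = 20700.00, centroid at (115.00, 45.00).
hole 1: A = −(59 × 17) = -1003.00, centroid at (80.50, 33.50).
hole 2: A = −(42 × 16) = -672.00, centroid at (177.00, 68.00).
ΣA = 19025.00 cm², ΣAX̄ = 2180814.50 cm³, ΣAȲ = 852203.50 cm³.
X̄ = 2180814.50/19025.00 = 114.63 cm; Ȳ = 852203.50/19025.00 = 44.79 cm.

X̄ = 114.63 cm, Ȳ = 44.79 cm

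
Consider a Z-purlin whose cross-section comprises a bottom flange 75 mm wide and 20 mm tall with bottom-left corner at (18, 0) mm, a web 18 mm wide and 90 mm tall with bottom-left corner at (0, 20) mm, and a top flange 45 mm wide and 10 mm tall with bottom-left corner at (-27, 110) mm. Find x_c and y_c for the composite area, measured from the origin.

bottom flange: A = 75 × 20 = 1500.00, centroid at (55.50, 10.00).
web: A = 18 × 90 = 1620.00, centroid at (9.00, 65.00).
top flange: A = 45 × 10 = 450.00, centroid at (-4.50, 115.00).
ΣA = 3570.00 mm²
ΣAx_c = (1500.00)(55.50) + (1620.00)(9.00) + (450.00)(-4.50) = 95805.00 mm³
ΣAy_c = (1500.00)(10.00) + (1620.00)(65.00) + (450.00)(115.00) = 172050.00 mm³
x_c = 95805.00 / 3570.00 = 26.84 mm
y_c = 172050.00 / 3570.00 = 48.19 mm

x_c = 26.84 mm, y_c = 48.19 mm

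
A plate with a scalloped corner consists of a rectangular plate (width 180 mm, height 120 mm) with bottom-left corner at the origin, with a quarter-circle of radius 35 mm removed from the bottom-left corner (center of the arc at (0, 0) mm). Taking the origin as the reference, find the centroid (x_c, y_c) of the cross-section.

x_c = 93.50 mm, y_c = 62.10 mm

Part | A | x̄ᵢ | ȳᵢ | A·x̄ᵢ | A·ȳᵢ
plate | 21600.00 | 90.00 | 60.00 | 1944000.00 | 1296000.00
removed quarter-circle | -962.11 | 14.85 | 14.85 | -14291.67 | -14291.67
Σ | 20637.89 |  |  | 1929708.33 | 1281708.33
x_c = 1929708.33 / 20637.89 = 93.50 mm
y_c = 1281708.33 / 20637.89 = 62.10 mm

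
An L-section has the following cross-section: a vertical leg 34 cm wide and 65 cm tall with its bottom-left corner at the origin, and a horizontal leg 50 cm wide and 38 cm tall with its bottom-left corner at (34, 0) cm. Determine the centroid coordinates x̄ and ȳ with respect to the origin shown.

x̄ = 36.42 cm, ȳ = 26.26 cm

Part | A | x̄ᵢ | ȳᵢ | A·x̄ᵢ | A·ȳᵢ
vertical leg | 2210.00 | 17.00 | 32.50 | 37570.00 | 71825.00
horizontal leg | 1900.00 | 59.00 | 19.00 | 112100.00 | 36100.00
Σ | 4110.00 |  |  | 149670.00 | 107925.00
x̄ = 149670.00 / 4110.00 = 36.42 cm
ȳ = 107925.00 / 4110.00 = 26.26 cm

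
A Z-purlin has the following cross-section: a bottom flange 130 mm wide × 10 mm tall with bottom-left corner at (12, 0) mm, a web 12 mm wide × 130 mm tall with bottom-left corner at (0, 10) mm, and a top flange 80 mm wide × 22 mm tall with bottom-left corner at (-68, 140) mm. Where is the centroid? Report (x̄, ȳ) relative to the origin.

bottom flange: A = 130 × 10 = 1300.00, centroid at (77.00, 5.00).
web: A = 12 × 130 = 1560.00, centroid at (6.00, 75.00).
top flange: A = 80 × 22 = 1760.00, centroid at (-28.00, 151.00).
ΣA = 4620.00 mm²
ΣAx̄ = (1300.00)(77.00) + (1560.00)(6.00) + (1760.00)(-28.00) = 60180.00 mm³
ΣAȳ = (1300.00)(5.00) + (1560.00)(75.00) + (1760.00)(151.00) = 389260.00 mm³
x̄ = 60180.00 / 4620.00 = 13.03 mm
ȳ = 389260.00 / 4620.00 = 84.26 mm

x̄ = 13.03 mm, ȳ = 84.26 mm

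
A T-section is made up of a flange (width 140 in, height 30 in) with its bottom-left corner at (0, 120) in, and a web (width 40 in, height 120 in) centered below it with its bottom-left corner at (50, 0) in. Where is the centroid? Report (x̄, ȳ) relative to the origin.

x̄ = 70.00 in, ȳ = 95.00 in

web: A = 40 × 120 = 4800.00, centroid at (70.00, 60.00).
flange: A = 140 × 30 = 4200.00, centroid at (70.00, 135.00).
ΣA = 9000.00 in², ΣAx̄ = 630000.00 in³, ΣAȳ = 855000.00 in³.
x̄ = 630000.00/9000.00 = 70.00 in; ȳ = 855000.00/9000.00 = 95.00 in.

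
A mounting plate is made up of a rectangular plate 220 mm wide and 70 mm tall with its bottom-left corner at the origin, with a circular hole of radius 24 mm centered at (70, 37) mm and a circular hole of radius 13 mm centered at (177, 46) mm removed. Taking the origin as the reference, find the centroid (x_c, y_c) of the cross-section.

x_c = 112.82 mm, y_c = 34.28 mm

plate: A = 220 × 70 = 15400.00, centroid at (110.00, 35.00).
hole 1: A = −π·24² = -1809.56, centroid at (70.00, 37.00).
hole 2: A = −π·13² = -530.93, centroid at (177.00, 46.00).
ΣA = 13059.51 mm², ΣAx_c = 1473356.52 mm³, ΣAy_c = 447623.64 mm³.
x_c = 1473356.52/13059.51 = 112.82 mm; y_c = 447623.64/13059.51 = 34.28 mm.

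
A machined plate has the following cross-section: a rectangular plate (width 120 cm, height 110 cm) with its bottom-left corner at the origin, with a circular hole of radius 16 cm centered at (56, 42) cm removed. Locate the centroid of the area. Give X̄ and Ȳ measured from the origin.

X̄ = 60.26 cm, Ȳ = 55.84 cm

Part | A | x̄ᵢ | ȳᵢ | A·x̄ᵢ | A·ȳᵢ
plate | 13200.00 | 60.00 | 55.00 | 792000.00 | 726000.00
hole | -804.25 | 56.00 | 42.00 | -45037.87 | -33778.40
Σ | 12395.75 |  |  | 746962.13 | 692221.60
X̄ = 746962.13 / 12395.75 = 60.26 cm
Ȳ = 692221.60 / 12395.75 = 55.84 cm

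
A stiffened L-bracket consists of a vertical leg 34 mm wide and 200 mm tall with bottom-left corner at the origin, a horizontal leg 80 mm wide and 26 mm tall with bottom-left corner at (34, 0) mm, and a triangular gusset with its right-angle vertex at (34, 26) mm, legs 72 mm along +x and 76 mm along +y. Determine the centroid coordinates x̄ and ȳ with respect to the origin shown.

vertical leg: A = 34 × 200 = 6800.00, centroid at (17.00, 100.00).
horizontal leg: A = 80 × 26 = 2080.00, centroid at (74.00, 13.00).
gusset: A = ½·72·76 = 2736.00, centroid at (58.00, 51.33).
ΣA = 11616.00 mm², ΣAx̄ = 428208.00 mm³, ΣAȳ = 847488.00 mm³.
x̄ = 428208.00/11616.00 = 36.86 mm; ȳ = 847488.00/11616.00 = 72.96 mm.

x̄ = 36.86 mm, ȳ = 72.96 mm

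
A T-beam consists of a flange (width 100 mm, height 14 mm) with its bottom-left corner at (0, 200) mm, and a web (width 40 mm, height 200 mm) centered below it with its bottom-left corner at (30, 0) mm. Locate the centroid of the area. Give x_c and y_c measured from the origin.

Part | A | x̄ᵢ | ȳᵢ | A·x̄ᵢ | A·ȳᵢ
web | 8000.00 | 50.00 | 100.00 | 400000.00 | 800000.00
flange | 1400.00 | 50.00 | 207.00 | 70000.00 | 289800.00
Σ | 9400.00 |  |  | 470000.00 | 1089800.00
x_c = 470000.00 / 9400.00 = 50.00 mm
y_c = 1089800.00 / 9400.00 = 115.94 mm

x_c = 50.00 mm, y_c = 115.94 mm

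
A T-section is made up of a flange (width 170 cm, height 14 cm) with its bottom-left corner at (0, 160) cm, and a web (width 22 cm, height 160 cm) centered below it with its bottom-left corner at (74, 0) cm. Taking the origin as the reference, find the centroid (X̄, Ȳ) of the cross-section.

web: A = 22 × 160 = 3520.00, centroid at (85.00, 80.00).
flange: A = 170 × 14 = 2380.00, centroid at (85.00, 167.00).
ΣA = 5900.00 cm², ΣAX̄ = 501500.00 cm³, ΣAȲ = 679060.00 cm³.
X̄ = 501500.00/5900.00 = 85.00 cm; Ȳ = 679060.00/5900.00 = 115.09 cm.

X̄ = 85.00 cm, Ȳ = 115.09 cm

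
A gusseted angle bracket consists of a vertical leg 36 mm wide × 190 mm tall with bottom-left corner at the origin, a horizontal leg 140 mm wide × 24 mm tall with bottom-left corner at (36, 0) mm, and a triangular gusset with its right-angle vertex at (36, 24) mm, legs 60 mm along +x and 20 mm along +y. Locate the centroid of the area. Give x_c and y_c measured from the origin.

x_c = 47.49 mm, y_c = 65.60 mm

vertical leg: A = 36 × 190 = 6840.00, centroid at (18.00, 95.00).
horizontal leg: A = 140 × 24 = 3360.00, centroid at (106.00, 12.00).
gusset: A = ½·60·20 = 600.00, centroid at (56.00, 30.67).
ΣA = 10800.00 mm², ΣAx_c = 512880.00 mm³, ΣAy_c = 708520.00 mm³.
x_c = 512880.00/10800.00 = 47.49 mm; y_c = 708520.00/10800.00 = 65.60 mm.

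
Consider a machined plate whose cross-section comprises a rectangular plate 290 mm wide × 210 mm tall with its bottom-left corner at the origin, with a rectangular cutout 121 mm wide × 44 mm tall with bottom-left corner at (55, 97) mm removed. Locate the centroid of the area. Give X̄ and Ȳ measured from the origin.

X̄ = 147.83 mm, Ȳ = 103.66 mm

plate: A = 290 × 210 = 60900.00, centroid at (145.00, 105.00).
hole: A = −(121 × 44) = -5324.00, centroid at (115.50, 119.00).
ΣA = 55576.00 mm²
ΣAX̄ = (60900.00)(145.00) + (-5324.00)(115.50) = 8215578.00 mm³
ΣAȲ = (60900.00)(105.00) + (-5324.00)(119.00) = 5760944.00 mm³
X̄ = 8215578.00 / 55576.00 = 147.83 mm
Ȳ = 5760944.00 / 55576.00 = 103.66 mm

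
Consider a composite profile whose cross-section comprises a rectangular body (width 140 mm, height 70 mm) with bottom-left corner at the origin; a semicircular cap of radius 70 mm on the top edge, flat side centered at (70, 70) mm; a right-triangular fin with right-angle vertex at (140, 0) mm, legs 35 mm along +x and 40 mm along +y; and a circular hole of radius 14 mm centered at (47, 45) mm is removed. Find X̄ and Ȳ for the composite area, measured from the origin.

X̄ = 74.06 mm, Ȳ = 62.12 mm

rectangular body: A = 140 × 70 = 9800.00, centroid at (70.00, 35.00).
semicircular top: A = ½π·70² = 7696.90, centroid at (70.00, 99.71).
triangular fin: A = ½·35·40 = 700.00, centroid at (151.67, 13.33).
hole: A = −π·14² = -615.75, centroid at (47.00, 45.00).
ΣA = 17581.15 mm²
ΣAX̄ = (9800.00)(70.00) + (7696.90)(70.00) + (700.00)(151.67) + (-615.75)(47.00) = 1302009.46 mm³
ΣAȲ = (9800.00)(35.00) + (7696.90)(99.71) + (700.00)(13.33) + (-615.75)(45.00) = 1092074.29 mm³
X̄ = 1302009.46 / 17581.15 = 74.06 mm
Ȳ = 1092074.29 / 17581.15 = 62.12 mm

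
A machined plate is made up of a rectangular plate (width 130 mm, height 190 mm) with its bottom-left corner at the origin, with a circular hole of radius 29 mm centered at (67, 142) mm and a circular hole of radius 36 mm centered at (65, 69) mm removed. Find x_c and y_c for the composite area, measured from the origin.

plate: A = 130 × 190 = 24700.00, centroid at (65.00, 95.00).
hole 1: A = −π·29² = -2642.08, centroid at (67.00, 142.00).
hole 2: A = −π·36² = -4071.50, centroid at (65.00, 69.00).
ΣA = 17986.42 mm²
ΣAx_c = (24700.00)(65.00) + (-2642.08)(67.00) + (-4071.50)(65.00) = 1163832.91 mm³
ΣAy_c = (24700.00)(95.00) + (-2642.08)(142.00) + (-4071.50)(69.00) = 1690390.94 mm³
x_c = 1163832.91 / 17986.42 = 64.71 mm
y_c = 1690390.94 / 17986.42 = 93.98 mm

x_c = 64.71 mm, y_c = 93.98 mm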